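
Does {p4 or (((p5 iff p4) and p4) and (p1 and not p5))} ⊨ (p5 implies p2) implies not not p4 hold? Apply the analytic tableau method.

Initial set: {(p4 or (((p5 iff p4) and p4) and (p1 and not p5))); not ((p5 implies p2) implies not not p4)}.
not ((p5 implies p2) implies not not p4): α-rule — add (p5 implies p2), not not not p4.
not not not p4: drop double negation, giving not p4.
(p4 or (((p5 iff p4) and p4) and (p1 and not p5))): β-rule — branch into p4  //  (((p5 iff p4) and p4) and (p1 and not p5)).
  branch 1 (add p4):
    × closes — contains both p4 and not p4.
  branch 2 (add (((p5 iff p4) and p4) and (p1 and not p5))):
    (((p5 iff p4) and p4) and (p1 and not p5)): α-rule — add ((p5 iff p4) and p4), (p1 and not p5).
    ((p5 iff p4) and p4): α-rule — add (p5 iff p4), p4.
    × closes — contains both p4 and not p4.
All 2 branches close.
Every branch closed, so the premises entail the conclusion.

Yes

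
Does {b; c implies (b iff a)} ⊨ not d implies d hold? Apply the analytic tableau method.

Initial set: {b; (c implies (b iff a)); not (not d implies d)}.
not (not d implies d): α-rule — add not d, not d.
(c implies (b iff a)): β-rule — branch into not c  //  (b iff a).
  branch 1 (add not c):
    ○ open, literals {b=1, c=0, d=0}.
  branch 2 (add (b iff a)):
    (b iff a): β-rule — branch into b, a  //  not b, not a.
      branch 2.1 (add b, a):
        ○ open, literals {a=1, b=1, d=0}.
      branch 2.2 (add not b, not a):
        × closes — contains both b and not b.
1 branch closed, 2 open.
An open branch gives a countermodel: b=1, c=0, d=0 (unmentioned atoms arbitrary); the premises hold there but the conclusion fails.

No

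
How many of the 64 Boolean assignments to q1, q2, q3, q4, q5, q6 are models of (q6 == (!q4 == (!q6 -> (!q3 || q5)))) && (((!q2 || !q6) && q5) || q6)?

24

Initial set: {((q6 == (!q4 == (!q6 -> (!q3 || q5)))) && (((!q2 || !q6) && q5) || q6))}.
((q6 == (!q4 == (!q6 -> (!q3 || q5)))) && (((!q2 || !q6) && q5) || q6)): α-rule — add (q6 == (!q4 == (!q6 -> (!q3 || q5)))), (((!q2 || !q6) && q5) || q6).
(q6 == (!q4 == (!q6 -> (!q3 || q5)))): β-rule — branch into q6, (!q4 == (!q6 -> (!q3 || q5)))  //  !q6, !(!q4 == (!q6 -> (!q3 || q5))).
  branch 1 (add q6, (!q4 == (!q6 -> (!q3 || q5)))):
    (((!q2 || !q6) && q5) || q6): β-rule — branch into ((!q2 || !q6) && q5)  //  q6.
      branch 1.1 (add ((!q2 || !q6) && q5)):
        ((!q2 || !q6) && q5): α-rule — add (!q2 || !q6), q5.
        (!q4 == (!q6 -> (!q3 || q5))): β-rule — branch into !q4, (!q6 -> (!q3 || q5))  //  !!q4, !(!q6 -> (!q3 || q5)).
          branch 1.1.1 (add !q4, (!q6 -> (!q3 || q5))):
            (!q2 || !q6): β-rule — branch into !q2  //  !q6.
              branch 1.1.1.1 (add !q2):
                (!q6 -> (!q3 || q5)): β-rule — branch into !!q6  //  (!q3 || q5).
                  branch 1.1.1.1.1 (add !!q6):
                    ○ open, literals {q2=false, q4=false, q5=true, q6=true}.
                  branch 1.1.1.1.2 (add (!q3 || q5)):
                    (!q3 || q5): β-rule — branch into !q3  //  q5.
                      branch 1.1.1.1.2.1 (add !q3):
                        ○ open, literals {q2=false, q3=false, q4=false, q5=true, q6=true}.
                      branch 1.1.1.1.2.2 (add q5):
                        ○ open, literals {q2=false, q4=false, q5=true, q6=true}.
              branch 1.1.1.2 (add !q6):
                × closes — contains both q6 and !q6.
          branch 1.1.2 (add !!q4, !(!q6 -> (!q3 || q5))):
            !(!q6 -> (!q3 || q5)): α-rule — add !q6, !(!q3 || q5).
            × closes — contains both q6 and !q6.
      branch 1.2 (add q6):
        (!q4 == (!q6 -> (!q3 || q5))): β-rule — branch into !q4, (!q6 -> (!q3 || q5))  //  !!q4, !(!q6 -> (!q3 || q5)).
          branch 1.2.1 (add !q4, (!q6 -> (!q3 || q5))):
            (!q6 -> (!q3 || q5)): β-rule — branch into !!q6  //  (!q3 || q5).
              branch 1.2.1.1 (add !!q6):
                ○ open, literals {q4=false, q6=true}.
              branch 1.2.1.2 (add (!q3 || q5)):
                (!q3 || q5): β-rule — branch into !q3  //  q5.
                  branch 1.2.1.2.1 (add !q3):
                    ○ open, literals {q3=false, q4=false, q6=true}.
                  branch 1.2.1.2.2 (add q5):
                    ○ open, literals {q4=false, q5=true, q6=true}.
          branch 1.2.2 (add !!q4, !(!q6 -> (!q3 || q5))):
            !(!q6 -> (!q3 || q5)): α-rule — add !q6, !(!q3 || q5).
            × closes — contains both q6 and !q6.
  branch 2 (add !q6, !(!q4 == (!q6 -> (!q3 || q5)))):
    (((!q2 || !q6) && q5) || q6): β-rule — branch into ((!q2 || !q6) && q5)  //  q6.
      branch 2.1 (add ((!q2 || !q6) && q5)):
        ((!q2 || !q6) && q5): α-rule — add (!q2 || !q6), q5.
        !(!q4 == (!q6 -> (!q3 || q5))): β-rule — branch into !q4, !(!q6 -> (!q3 || q5))  //  !!q4, (!q6 -> (!q3 || q5)).
          branch 2.1.1 (add !q4, !(!q6 -> (!q3 || q5))):
            !(!q6 -> (!q3 || q5)): α-rule — add !q6, !(!q3 || q5).
            !(!q3 || q5): α-rule — add !!q3, !q5.
            × closes — contains both q5 and !q5.
          branch 2.1.2 (add !!q4, (!q6 -> (!q3 || q5))):
            (!q2 || !q6): β-rule — branch into !q2  //  !q6.
              branch 2.1.2.1 (add !q2):
                (!q6 -> (!q3 || q5)): β-rule — branch into !!q6  //  (!q3 || q5).
                  branch 2.1.2.1.1 (add !!q6):
                    × closes — contains both q6 and !q6.
                  branch 2.1.2.1.2 (add (!q3 || q5)):
                    (!q3 || q5): β-rule — branch into !q3  //  q5.
                      branch 2.1.2.1.2.1 (add !q3):
                        ○ open, literals {q2=false, q3=false, q4=true, q5=true, q6=false}.
                      branch 2.1.2.1.2.2 (add q5):
                        ○ open, literals {q2=false, q4=true, q5=true, q6=false}.
              branch 2.1.2.2 (add !q6):
                (!q6 -> (!q3 || q5)): β-rule — branch into !!q6  //  (!q3 || q5).
                  branch 2.1.2.2.1 (add !!q6):
                    × closes — contains both q6 and !q6.
                  branch 2.1.2.2.2 (add (!q3 || q5)):
                    (!q3 || q5): β-rule — branch into !q3  //  q5.
                      branch 2.1.2.2.2.1 (add !q3):
                        ○ open, literals {q3=false, q4=true, q5=true, q6=false}.
                      branch 2.1.2.2.2.2 (add q5):
                        ○ open, literals {q4=true, q5=true, q6=false}.
      branch 2.2 (add q6):
        × closes — contains both q6 and !q6.
7 branches closed, 10 open.
Each open branch fixes some atoms; the unmentioned ones are free. Counting distinct full assignments: branch {q2=false, q4=false, q5=true, q6=true} (q1, q3) contributes 4 new; branch {q2=false, q3=false, q4=false, q5=true, q6=true} (q1) contributes 0 new; branch {q2=false, q4=false, q5=true, q6=true} (q1, q3) contributes 0 new; branch {q4=false, q6=true} (q1, q2, q3, q5) contributes 12 new; branch {q3=false, q4=false, q6=true} (q1, q2, q5) contributes 0 new; branch {q4=false, q5=true, q6=true} (q1, q2, q3) contributes 0 new; branch {q2=false, q3=false, q4=true, q5=true, q6=false} (q1) contributes 2 new; branch {q2=false, q4=true, q5=true, q6=false} (q1, q3) contributes 2 new; branch {q3=false, q4=true, q5=true, q6=false} (q1, q2) contributes 2 new; branch {q4=true, q5=true, q6=false} (q1, q2, q3) contributes 2 new. Total: 24.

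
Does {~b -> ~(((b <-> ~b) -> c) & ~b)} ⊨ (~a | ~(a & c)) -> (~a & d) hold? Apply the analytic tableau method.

Initial set: {(~b -> ~(((b <-> ~b) -> c) & ~b)); ~((~a | ~(a & c)) -> (~a & d))}.
~((~a | ~(a & c)) -> (~a & d)): α-rule — add (~a | ~(a & c)), ~(~a & d).
(~b -> ~(((b <-> ~b) -> c) & ~b)): β-rule — branch into ~~b  //  ~(((b <-> ~b) -> c) & ~b).
  branch 1 (add ~~b):
    (~a | ~(a & c)): β-rule — branch into ~a  //  ~(a & c).
      branch 1.1 (add ~a):
        ~(~a & d): β-rule — branch into ~~a  //  ~d.
          branch 1.1.1 (add ~~a):
            × closes — contains both a and ~a.
          branch 1.1.2 (add ~d):
            ○ open, literals {a=0, b=1, d=0}.
      branch 1.2 (add ~(a & c)):
        ~(~a & d): β-rule — branch into ~~a  //  ~d.
          branch 1.2.1 (add ~~a):
            ~(a & c): β-rule — branch into ~a  //  ~c.
              branch 1.2.1.1 (add ~a):
                × closes — contains both a and ~a.
              branch 1.2.1.2 (add ~c):
                ○ open, literals {a=1, b=1, c=0}.
          branch 1.2.2 (add ~d):
            ~(a & c): β-rule — branch into ~a  //  ~c.
              branch 1.2.2.1 (add ~a):
                ○ open, literals {a=0, b=1, d=0}.
              branch 1.2.2.2 (add ~c):
                ○ open, literals {b=1, c=0, d=0}.
  branch 2 (add ~(((b <-> ~b) -> c) & ~b)):
    (~a | ~(a & c)): β-rule — branch into ~a  //  ~(a & c).
      branch 2.1 (add ~a):
        ~(~a & d): β-rule — branch into ~~a  //  ~d.
          branch 2.1.1 (add ~~a):
            × closes — contains both a and ~a.
          branch 2.1.2 (add ~d):
            ~(((b <-> ~b) -> c) & ~b): β-rule — branch into ~((b <-> ~b) -> c)  //  ~~b.
              branch 2.1.2.1 (add ~((b <-> ~b) -> c)):
                ~((b <-> ~b) -> c): α-rule — add (b <-> ~b), ~c.
                (b <-> ~b): β-rule — branch into b, ~b  //  ~b, ~~b.
                  branch 2.1.2.1.1 (add b, ~b):
                    × closes — contains both b and ~b.
                  branch 2.1.2.1.2 (add ~b, ~~b):
                    × closes — contains both b and ~b.
              branch 2.1.2.2 (add ~~b):
                ○ open, literals {a=0, b=1, d=0}.
      branch 2.2 (add ~(a & c)):
        ~(~a & d): β-rule — branch into ~~a  //  ~d.
          branch 2.2.1 (add ~~a):
            ~(((b <-> ~b) -> c) & ~b): β-rule — branch into ~((b <-> ~b) -> c)  //  ~~b.
              branch 2.2.1.1 (add ~((b <-> ~b) -> c)):
                ~((b <-> ~b) -> c): α-rule — add (b <-> ~b), ~c.
                ~(a & c): β-rule — branch into ~a  //  ~c.
                  branch 2.2.1.1.1 (add ~a):
                    × closes — contains both a and ~a.
                  branch 2.2.1.1.2 (add ~c):
                    (b <-> ~b): β-rule — branch into b, ~b  //  ~b, ~~b.
                      branch 2.2.1.1.2.1 (add b, ~b):
                        × closes — contains both b and ~b.
                      branch 2.2.1.1.2.2 (add ~b, ~~b):
                        × closes — contains both b and ~b.
              branch 2.2.1.2 (add ~~b):
                ~(a & c): β-rule — branch into ~a  //  ~c.
                  branch 2.2.1.2.1 (add ~a):
                    × closes — contains both a and ~a.
                  branch 2.2.1.2.2 (add ~c):
                    ○ open, literals {a=1, b=1, c=0}.
          branch 2.2.2 (add ~d):
            ~(((b <-> ~b) -> c) & ~b): β-rule — branch into ~((b <-> ~b) -> c)  //  ~~b.
              branch 2.2.2.1 (add ~((b <-> ~b) -> c)):
                ~((b <-> ~b) -> c): α-rule — add (b <-> ~b), ~c.
                ~(a & c): β-rule — branch into ~a  //  ~c.
                  branch 2.2.2.1.1 (add ~a):
                    (b <-> ~b): β-rule — branch into b, ~b  //  ~b, ~~b.
                      branch 2.2.2.1.1.1 (add b, ~b):
                        × closes — contains both b and ~b.
                      branch 2.2.2.1.1.2 (add ~b, ~~b):
                        × closes — contains both b and ~b.
                  branch 2.2.2.1.2 (add ~c):
                    (b <-> ~b): β-rule — branch into b, ~b  //  ~b, ~~b.
                      branch 2.2.2.1.2.1 (add b, ~b):
                        × closes — contains both b and ~b.
                      branch 2.2.2.1.2.2 (add ~b, ~~b):
                        × closes — contains both b and ~b.
              branch 2.2.2.2 (add ~~b):
                ~(a & c): β-rule — branch into ~a  //  ~c.
                  branch 2.2.2.2.1 (add ~a):
                    ○ open, literals {a=0, b=1, d=0}.
                  branch 2.2.2.2.2 (add ~c):
                    ○ open, literals {b=1, c=0, d=0}.
13 branches closed, 8 open.
An open branch gives a countermodel: a=0, b=1, d=0 (unmentioned atoms arbitrary); the premises hold there but the conclusion fails.

No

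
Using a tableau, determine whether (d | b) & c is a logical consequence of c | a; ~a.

No

Initial set: {(c | a); ~a; ~((d | b) & c)}.
(c | a): β-rule — branch into c  //  a.
  branch 1 (add c):
    ~((d | b) & c): β-rule — branch into ~(d | b)  //  ~c.
      branch 1.1 (add ~(d | b)):
        ~(d | b): α-rule — add ~d, ~b.
        ○ open, literals {a=0, b=0, c=1, d=0}.
      branch 1.2 (add ~c):
        × closes — contains both c and ~c.
  branch 2 (add a):
    × closes — contains both a and ~a.
2 branches closed, 1 open.
An open branch gives a countermodel: a=0, b=0, c=1, d=0 (unmentioned atoms arbitrary); the premises hold there but the conclusion fails.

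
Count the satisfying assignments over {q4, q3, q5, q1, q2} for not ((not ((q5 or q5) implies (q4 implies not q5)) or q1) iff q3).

16

Initial set: {not ((not ((q5 or q5) implies (q4 implies not q5)) or q1) iff q3)}.
not ((not ((q5 or q5) implies (q4 implies not q5)) or q1) iff q3): β-rule — branch into (not ((q5 or q5) implies (q4 implies not q5)) or q1), not q3  //  not (not ((q5 or q5) implies (q4 implies not q5)) or q1), q3.
  branch 1 (add (not ((q5 or q5) implies (q4 implies not q5)) or q1), not q3):
    (not ((q5 or q5) implies (q4 implies not q5)) or q1): β-rule — branch into not ((q5 or q5) implies (q4 implies not q5))  //  q1.
      branch 1.1 (add not ((q5 or q5) implies (q4 implies not q5))):
        not ((q5 or q5) implies (q4 implies not q5)): α-rule — add (q5 or q5), not (q4 implies not q5).
        not (q4 implies not q5): α-rule — add q4, not not q5.
        (q5 or q5): β-rule — branch into q5  //  q5.
          branch 1.1.1 (add q5):
            ○ open, literals {q3=F, q4=T, q5=T}.
          branch 1.1.2 (add q5):
            ○ open, literals {q3=F, q4=T, q5=T}.
      branch 1.2 (add q1):
        ○ open, literals {q1=T, q3=F}.
  branch 2 (add not (not ((q5 or q5) implies (q4 implies not q5)) or q1), q3):
    not (not ((q5 or q5) implies (q4 implies not q5)) or q1): α-rule — add not not ((q5 or q5) implies (q4 implies not q5)), not q1.
    not not ((q5 or q5) implies (q4 implies not q5)): β-rule — branch into not (q5 or q5)  //  (q4 implies not q5).
      branch 2.1 (add not (q5 or q5)):
        not (q5 or q5): α-rule — add not q5, not q5.
        ○ open, literals {q1=F, q3=T, q5=F}.
      branch 2.2 (add (q4 implies not q5)):
        (q4 implies not q5): β-rule — branch into not q4  //  not q5.
          branch 2.2.1 (add not q4):
            ○ open, literals {q1=F, q3=T, q4=F}.
          branch 2.2.2 (add not q5):
            ○ open, literals {q1=F, q3=T, q5=F}.
0 branches closed, 6 open.
Each open branch fixes some atoms; the unmentioned ones are free. Counting distinct full assignments: branch {q3=F, q4=T, q5=T} (q1, q2) contributes 4 new; branch {q3=F, q4=T, q5=T} (q1, q2) contributes 0 new; branch {q1=T, q3=F} (q4, q5, q2) contributes 6 new; branch {q1=F, q3=T, q5=F} (q4, q2) contributes 4 new; branch {q1=F, q3=T, q4=F} (q5, q2) contributes 2 new; branch {q1=F, q3=T, q5=F} (q4, q2) contributes 0 new. Total: 16.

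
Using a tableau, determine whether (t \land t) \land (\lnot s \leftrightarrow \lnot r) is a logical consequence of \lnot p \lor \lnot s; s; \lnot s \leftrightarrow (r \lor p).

Initial set: {T (\lnot p \lor \lnot s); T s; T (\lnot s \leftrightarrow (r \lor p)); F ((t \land t) \land (\lnot s \leftrightarrow \lnot r))}.
T (\lnot p \lor \lnot s): β-rule — branch into T \lnot p  //  T \lnot s.
  branch 1 (add T \lnot p):
    T (\lnot s \leftrightarrow (r \lor p)): β-rule — branch into T \lnot s, T (r \lor p)  //  F \lnot s, F (r \lor p).
      branch 1.1 (add T \lnot s, T (r \lor p)):
        × closes — contains both s and \lnot s.
      branch 1.2 (add F \lnot s, F (r \lor p)):
        F (r \lor p): α-rule — add F r, F p.
        F ((t \land t) \land (\lnot s \leftrightarrow \lnot r)): β-rule — branch into F (t \land t)  //  F (\lnot s \leftrightarrow \lnot r).
          branch 1.2.1 (add F (t \land t)):
            F (t \land t): β-rule — branch into F t  //  F t.
              branch 1.2.1.1 (add F t):
                ○ open, literals {p=F, r=F, s=T, t=F}.
              branch 1.2.1.2 (add F t):
                ○ open, literals {p=F, r=F, s=T, t=F}.
          branch 1.2.2 (add F (\lnot s \leftrightarrow \lnot r)):
            F (\lnot s \leftrightarrow \lnot r): β-rule — branch into T \lnot s, F \lnot r  //  F \lnot s, T \lnot r.
              branch 1.2.2.1 (add T \lnot s, F \lnot r):
                × closes — contains both s and \lnot s.
              branch 1.2.2.2 (add F \lnot s, T \lnot r):
                ○ open, literals {p=F, r=F, s=T}.
  branch 2 (add T \lnot s):
    × closes — contains both s and \lnot s.
3 branches closed, 3 open.
An open branch gives a countermodel: p=F, r=F, s=T, t=F (unmentioned atoms arbitrary); the premises hold there but the conclusion fails.

No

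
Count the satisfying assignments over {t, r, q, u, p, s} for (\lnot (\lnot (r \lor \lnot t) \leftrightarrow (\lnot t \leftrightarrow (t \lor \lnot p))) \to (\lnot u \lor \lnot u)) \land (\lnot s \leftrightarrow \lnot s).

48

Initial set: {T ((\lnot (\lnot (r \lor \lnot t) \leftrightarrow (\lnot t \leftrightarrow (t \lor \lnot p))) \to (\lnot u \lor \lnot u)) \land (\lnot s \leftrightarrow \lnot s))}.
T ((\lnot (\lnot (r \lor \lnot t) \leftrightarrow (\lnot t \leftrightarrow (t \lor \lnot p))) \to (\lnot u \lor \lnot u)) \land (\lnot s \leftrightarrow \lnot s)): α-rule — add T (\lnot (\lnot (r \lor \lnot t) \leftrightarrow (\lnot t \leftrightarrow (t \lor \lnot p))) \to (\lnot u \lor \lnot u)), T (\lnot s \leftrightarrow \lnot s).
T (\lnot (\lnot (r \lor \lnot t) \leftrightarrow (\lnot t \leftrightarrow (t \lor \lnot p))) \to (\lnot u \lor \lnot u)): β-rule — branch into F \lnot (\lnot (r \lor \lnot t) \leftrightarrow (\lnot t \leftrightarrow (t \lor \lnot p)))  //  T (\lnot u \lor \lnot u).
  branch 1 (add F \lnot (\lnot (r \lor \lnot t) \leftrightarrow (\lnot t \leftrightarrow (t \lor \lnot p)))):
    T (\lnot s \leftrightarrow \lnot s): β-rule — branch into T \lnot s, T \lnot s  //  F \lnot s, F \lnot s.
      branch 1.1 (add T \lnot s, T \lnot s):
        F \lnot (\lnot (r \lor \lnot t) \leftrightarrow (\lnot t \leftrightarrow (t \lor \lnot p))): β-rule — branch into T \lnot (r \lor \lnot t), T (\lnot t \leftrightarrow (t \lor \lnot p))  //  F \lnot (r \lor \lnot t), F (\lnot t \leftrightarrow (t \lor \lnot p)).
          branch 1.1.1 (add T \lnot (r \lor \lnot t), T (\lnot t \leftrightarrow (t \lor \lnot p))):
            T \lnot (r \lor \lnot t): α-rule — add F r, F \lnot t.
            T (\lnot t \leftrightarrow (t \lor \lnot p)): β-rule — branch into T \lnot t, T (t \lor \lnot p)  //  F \lnot t, F (t \lor \lnot p).
              branch 1.1.1.1 (add T \lnot t, T (t \lor \lnot p)):
                × closes — contains both t and \lnot t.
              branch 1.1.1.2 (add F \lnot t, F (t \lor \lnot p)):
                F (t \lor \lnot p): α-rule — add F t, F \lnot p.
                × closes — contains both t and \lnot t.
          branch 1.1.2 (add F \lnot (r \lor \lnot t), F (\lnot t \leftrightarrow (t \lor \lnot p))):
            F \lnot (r \lor \lnot t): β-rule — branch into T r  //  T \lnot t.
              branch 1.1.2.1 (add T r):
                F (\lnot t \leftrightarrow (t \lor \lnot p)): β-rule — branch into T \lnot t, F (t \lor \lnot p)  //  F \lnot t, T (t \lor \lnot p).
                  branch 1.1.2.1.1 (add T \lnot t, F (t \lor \lnot p)):
                    F (t \lor \lnot p): α-rule — add F t, F \lnot p.
                    ○ open, literals {p=T, r=T, s=F, t=F}.
                  branch 1.1.2.1.2 (add F \lnot t, T (t \lor \lnot p)):
                    T (t \lor \lnot p): β-rule — branch into T t  //  T \lnot p.
                      branch 1.1.2.1.2.1 (add T t):
                        ○ open, literals {r=T, s=F, t=T}.
                      branch 1.1.2.1.2.2 (add T \lnot p):
                        ○ open, literals {p=F, r=T, s=F, t=T}.
              branch 1.1.2.2 (add T \lnot t):
                F (\lnot t \leftrightarrow (t \lor \lnot p)): β-rule — branch into T \lnot t, F (t \lor \lnot p)  //  F \lnot t, T (t \lor \lnot p).
                  branch 1.1.2.2.1 (add T \lnot t, F (t \lor \lnot p)):
                    F (t \lor \lnot p): α-rule — add F t, F \lnot p.
                    ○ open, literals {p=T, s=F, t=F}.
                  branch 1.1.2.2.2 (add F \lnot t, T (t \lor \lnot p)):
                    × closes — contains both t and \lnot t.
      branch 1.2 (add F \lnot s, F \lnot s):
        F \lnot (\lnot (r \lor \lnot t) \leftrightarrow (\lnot t \leftrightarrow (t \lor \lnot p))): β-rule — branch into T \lnot (r \lor \lnot t), T (\lnot t \leftrightarrow (t \lor \lnot p))  //  F \lnot (r \lor \lnot t), F (\lnot t \leftrightarrow (t \lor \lnot p)).
          branch 1.2.1 (add T \lnot (r \lor \lnot t), T (\lnot t \leftrightarrow (t \lor \lnot p))):
            T \lnot (r \lor \lnot t): α-rule — add F r, F \lnot t.
            T (\lnot t \leftrightarrow (t \lor \lnot p)): β-rule — branch into T \lnot t, T (t \lor \lnot p)  //  F \lnot t, F (t \lor \lnot p).
              branch 1.2.1.1 (add T \lnot t, T (t \lor \lnot p)):
                × closes — contains both t and \lnot t.
              branch 1.2.1.2 (add F \lnot t, F (t \lor \lnot p)):
                F (t \lor \lnot p): α-rule — add F t, F \lnot p.
                × closes — contains both t and \lnot t.
          branch 1.2.2 (add F \lnot (r \lor \lnot t), F (\lnot t \leftrightarrow (t \lor \lnot p))):
            F \lnot (r \lor \lnot t): β-rule — branch into T r  //  T \lnot t.
              branch 1.2.2.1 (add T r):
                F (\lnot t \leftrightarrow (t \lor \lnot p)): β-rule — branch into T \lnot t, F (t \lor \lnot p)  //  F \lnot t, T (t \lor \lnot p).
                  branch 1.2.2.1.1 (add T \lnot t, F (t \lor \lnot p)):
                    F (t \lor \lnot p): α-rule — add F t, F \lnot p.
                    ○ open, literals {p=T, r=T, s=T, t=F}.
                  branch 1.2.2.1.2 (add F \lnot t, T (t \lor \lnot p)):
                    T (t \lor \lnot p): β-rule — branch into T t  //  T \lnot p.
                      branch 1.2.2.1.2.1 (add T t):
                        ○ open, literals {r=T, s=T, t=T}.
                      branch 1.2.2.1.2.2 (add T \lnot p):
                        ○ open, literals {p=F, r=T, s=T, t=T}.
              branch 1.2.2.2 (add T \lnot t):
                F (\lnot t \leftrightarrow (t \lor \lnot p)): β-rule — branch into T \lnot t, F (t \lor \lnot p)  //  F \lnot t, T (t \lor \lnot p).
                  branch 1.2.2.2.1 (add T \lnot t, F (t \lor \lnot p)):
                    F (t \lor \lnot p): α-rule — add F t, F \lnot p.
                    ○ open, literals {p=T, s=T, t=F}.
                  branch 1.2.2.2.2 (add F \lnot t, T (t \lor \lnot p)):
                    × closes — contains both t and \lnot t.
  branch 2 (add T (\lnot u \lor \lnot u)):
    T (\lnot s \leftrightarrow \lnot s): β-rule — branch into T \lnot s, T \lnot s  //  F \lnot s, F \lnot s.
      branch 2.1 (add T \lnot s, T \lnot s):
        T (\lnot u \lor \lnot u): β-rule — branch into T \lnot u  //  T \lnot u.
          branch 2.1.1 (add T \lnot u):
            ○ open, literals {s=F, u=F}.
          branch 2.1.2 (add T \lnot u):
            ○ open, literals {s=F, u=F}.
      branch 2.2 (add F \lnot s, F \lnot s):
        T (\lnot u \lor \lnot u): β-rule — branch into T \lnot u  //  T \lnot u.
          branch 2.2.1 (add T \lnot u):
            ○ open, literals {s=T, u=F}.
          branch 2.2.2 (add T \lnot u):
            ○ open, literals {s=T, u=F}.
6 branches closed, 12 open.
Each open branch fixes some atoms; the unmentioned ones are free. Counting distinct full assignments: branch {p=T, r=T, s=F, t=F} (q, u) contributes 4 new; branch {r=T, s=F, t=T} (q, u, p) contributes 8 new; branch {p=F, r=T, s=F, t=T} (q, u) contributes 0 new; branch {p=T, s=F, t=F} (r, q, u) contributes 4 new; branch {p=T, r=T, s=T, t=F} (q, u) contributes 4 new; branch {r=T, s=T, t=T} (q, u, p) contributes 8 new; branch {p=F, r=T, s=T, t=T} (q, u) contributes 0 new; branch {p=T, s=T, t=F} (r, q, u) contributes 4 new; branch {s=F, u=F} (t, r, q, p) contributes 8 new; branch {s=F, u=F} (t, r, q, p) contributes 0 new; branch {s=T, u=F} (t, r, q, p) contributes 8 new; branch {s=T, u=F} (t, r, q, p) contributes 0 new. Total: 48.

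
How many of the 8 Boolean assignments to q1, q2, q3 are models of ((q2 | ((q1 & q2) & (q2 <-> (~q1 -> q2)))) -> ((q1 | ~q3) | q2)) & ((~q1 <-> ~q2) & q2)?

Initial set: {T (((q2 | ((q1 & q2) & (q2 <-> (~q1 -> q2)))) -> ((q1 | ~q3) | q2)) & ((~q1 <-> ~q2) & q2))}.
T (((q2 | ((q1 & q2) & (q2 <-> (~q1 -> q2)))) -> ((q1 | ~q3) | q2)) & ((~q1 <-> ~q2) & q2)): α-rule — add T ((q2 | ((q1 & q2) & (q2 <-> (~q1 -> q2)))) -> ((q1 | ~q3) | q2)), T ((~q1 <-> ~q2) & q2).
T ((~q1 <-> ~q2) & q2): α-rule — add T (~q1 <-> ~q2), T q2.
T ((q2 | ((q1 & q2) & (q2 <-> (~q1 -> q2)))) -> ((q1 | ~q3) | q2)): β-rule — branch into F (q2 | ((q1 & q2) & (q2 <-> (~q1 -> q2))))  //  T ((q1 | ~q3) | q2).
  branch 1 (add F (q2 | ((q1 & q2) & (q2 <-> (~q1 -> q2))))):
    F (q2 | ((q1 & q2) & (q2 <-> (~q1 -> q2)))): α-rule — add F q2, F ((q1 & q2) & (q2 <-> (~q1 -> q2))).
    × closes — contains both q2 and ~q2.
  branch 2 (add T ((q1 | ~q3) | q2)):
    T (~q1 <-> ~q2): β-rule — branch into T ~q1, T ~q2  //  F ~q1, F ~q2.
      branch 2.1 (add T ~q1, T ~q2):
        × closes — contains both q2 and ~q2.
      branch 2.2 (add F ~q1, F ~q2):
        T ((q1 | ~q3) | q2): β-rule — branch into T (q1 | ~q3)  //  T q2.
          branch 2.2.1 (add T (q1 | ~q3)):
            T (q1 | ~q3): β-rule — branch into T q1  //  T ~q3.
              branch 2.2.1.1 (add T q1):
                ○ open, literals {q1=1, q2=1}.
              branch 2.2.1.2 (add T ~q3):
                ○ open, literals {q1=1, q2=1, q3=0}.
          branch 2.2.2 (add T q2):
            ○ open, literals {q1=1, q2=1}.
2 branches closed, 3 open.
Each open branch fixes some atoms; the unmentioned ones are free. Counting distinct full assignments: branch {q1=1, q2=1} (q3) contributes 2 new; branch {q1=1, q2=1, q3=0} (none free) contributes 0 new; branch {q1=1, q2=1} (q3) contributes 0 new. Total: 2.

2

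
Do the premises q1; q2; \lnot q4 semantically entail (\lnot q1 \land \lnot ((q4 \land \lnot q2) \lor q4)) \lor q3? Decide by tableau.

No

Initial set: {q1; q2; \lnot q4; \lnot ((\lnot q1 \land \lnot ((q4 \land \lnot q2) \lor q4)) \lor q3)}.
\lnot ((\lnot q1 \land \lnot ((q4 \land \lnot q2) \lor q4)) \lor q3): α-rule — add \lnot (\lnot q1 \land \lnot ((q4 \land \lnot q2) \lor q4)), \lnot q3.
\lnot (\lnot q1 \land \lnot ((q4 \land \lnot q2) \lor q4)): β-rule — branch into \lnot \lnot q1  //  \lnot \lnot ((q4 \land \lnot q2) \lor q4).
  branch 1 (add \lnot \lnot q1):
    ○ open, literals {q1=true, q2=true, q3=false, q4=false}.
  branch 2 (add \lnot \lnot ((q4 \land \lnot q2) \lor q4)):
    \lnot \lnot ((q4 \land \lnot q2) \lor q4): β-rule — branch into (q4 \land \lnot q2)  //  q4.
      branch 2.1 (add (q4 \land \lnot q2)):
        (q4 \land \lnot q2): α-rule — add q4, \lnot q2.
        × closes — contains both q4 and \lnot q4.
      branch 2.2 (add q4):
        × closes — contains both q4 and \lnot q4.
2 branches closed, 1 open.
An open branch gives a countermodel: q1=true, q2=true, q3=false, q4=false (unmentioned atoms arbitrary); the premises hold there but the conclusion fails.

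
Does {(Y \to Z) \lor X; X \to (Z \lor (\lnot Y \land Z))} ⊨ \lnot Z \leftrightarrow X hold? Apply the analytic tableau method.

Initial set: {((Y \to Z) \lor X); (X \to (Z \lor (\lnot Y \land Z))); \lnot (\lnot Z \leftrightarrow X)}.
((Y \to Z) \lor X): β-rule — branch into (Y \to Z)  //  X.
  branch 1 (add (Y \to Z)):
    (X \to (Z \lor (\lnot Y \land Z))): β-rule — branch into \lnot X  //  (Z \lor (\lnot Y \land Z)).
      branch 1.1 (add \lnot X):
        \lnot (\lnot Z \leftrightarrow X): β-rule — branch into \lnot Z, \lnot X  //  \lnot \lnot Z, X.
          branch 1.1.1 (add \lnot Z, \lnot X):
            (Y \to Z): β-rule — branch into \lnot Y  //  Z.
              branch 1.1.1.1 (add \lnot Y):
                ○ open, literals {X=0, Y=0, Z=0}.
              branch 1.1.1.2 (add Z):
                × closes — contains both Z and \lnot Z.
          branch 1.1.2 (add \lnot \lnot Z, X):
            × closes — contains both X and \lnot X.
      branch 1.2 (add (Z \lor (\lnot Y \land Z))):
        \lnot (\lnot Z \leftrightarrow X): β-rule — branch into \lnot Z, \lnot X  //  \lnot \lnot Z, X.
          branch 1.2.1 (add \lnot Z, \lnot X):
            (Y \to Z): β-rule — branch into \lnot Y  //  Z.
              branch 1.2.1.1 (add \lnot Y):
                (Z \lor (\lnot Y \land Z)): β-rule — branch into Z  //  (\lnot Y \land Z).
                  branch 1.2.1.1.1 (add Z):
                    × closes — contains both Z and \lnot Z.
                  branch 1.2.1.1.2 (add (\lnot Y \land Z)):
                    (\lnot Y \land Z): α-rule — add \lnot Y, Z.
                    × closes — contains both Z and \lnot Z.
              branch 1.2.1.2 (add Z):
                × closes — contains both Z and \lnot Z.
          branch 1.2.2 (add \lnot \lnot Z, X):
            (Y \to Z): β-rule — branch into \lnot Y  //  Z.
              branch 1.2.2.1 (add \lnot Y):
                (Z \lor (\lnot Y \land Z)): β-rule — branch into Z  //  (\lnot Y \land Z).
                  branch 1.2.2.1.1 (add Z):
                    ○ open, literals {X=1, Y=0, Z=1}.
                  branch 1.2.2.1.2 (add (\lnot Y \land Z)):
                    (\lnot Y \land Z): α-rule — add \lnot Y, Z.
                    ○ open, literals {X=1, Y=0, Z=1}.
              branch 1.2.2.2 (add Z):
                (Z \lor (\lnot Y \land Z)): β-rule — branch into Z  //  (\lnot Y \land Z).
                  branch 1.2.2.2.1 (add Z):
                    ○ open, literals {X=1, Z=1}.
                  branch 1.2.2.2.2 (add (\lnot Y \land Z)):
                    (\lnot Y \land Z): α-rule — add \lnot Y, Z.
                    ○ open, literals {X=1, Y=0, Z=1}.
  branch 2 (add X):
    (X \to (Z \lor (\lnot Y \land Z))): β-rule — branch into \lnot X  //  (Z \lor (\lnot Y \land Z)).
      branch 2.1 (add \lnot X):
        × closes — contains both X and \lnot X.
      branch 2.2 (add (Z \lor (\lnot Y \land Z))):
        \lnot (\lnot Z \leftrightarrow X): β-rule — branch into \lnot Z, \lnot X  //  \lnot \lnot Z, X.
          branch 2.2.1 (add \lnot Z, \lnot X):
            × closes — contains both X and \lnot X.
          branch 2.2.2 (add \lnot \lnot Z, X):
            (Z \lor (\lnot Y \land Z)): β-rule — branch into Z  //  (\lnot Y \land Z).
              branch 2.2.2.1 (add Z):
                ○ open, literals {X=1, Z=1}.
              branch 2.2.2.2 (add (\lnot Y \land Z)):
                (\lnot Y \land Z): α-rule — add \lnot Y, Z.
                ○ open, literals {X=1, Y=0, Z=1}.
7 branches closed, 7 open.
An open branch gives a countermodel: X=0, Y=0, Z=0 (unmentioned atoms arbitrary); the premises hold there but the conclusion fails.

No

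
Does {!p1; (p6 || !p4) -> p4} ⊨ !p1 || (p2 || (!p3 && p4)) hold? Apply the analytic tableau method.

Yes

Initial set: {!p1; ((p6 || !p4) -> p4); !(!p1 || (p2 || (!p3 && p4)))}.
!(!p1 || (p2 || (!p3 && p4))): α-rule — add !!p1, !(p2 || (!p3 && p4)).
× closes — contains both p1 and !p1.
All 1 branch closes.
Every branch closed, so the premises entail the conclusion.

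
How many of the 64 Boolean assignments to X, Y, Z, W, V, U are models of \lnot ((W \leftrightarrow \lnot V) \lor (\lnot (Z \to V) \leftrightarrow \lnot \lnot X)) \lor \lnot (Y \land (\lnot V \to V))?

52

Initial set: {T (\lnot ((W \leftrightarrow \lnot V) \lor (\lnot (Z \to V) \leftrightarrow \lnot \lnot X)) \lor \lnot (Y \land (\lnot V \to V)))}.
T (\lnot ((W \leftrightarrow \lnot V) \lor (\lnot (Z \to V) \leftrightarrow \lnot \lnot X)) \lor \lnot (Y \land (\lnot V \to V))): β-rule — branch into T \lnot ((W \leftrightarrow \lnot V) \lor (\lnot (Z \to V) \leftrightarrow \lnot \lnot X))  //  T \lnot (Y \land (\lnot V \to V)).
  branch 1 (add T \lnot ((W \leftrightarrow \lnot V) \lor (\lnot (Z \to V) \leftrightarrow \lnot \lnot X))):
    T \lnot ((W \leftrightarrow \lnot V) \lor (\lnot (Z \to V) \leftrightarrow \lnot \lnot X)): α-rule — add F (W \leftrightarrow \lnot V), F (\lnot (Z \to V) \leftrightarrow \lnot \lnot X).
    F (W \leftrightarrow \lnot V): β-rule — branch into T W, F \lnot V  //  F W, T \lnot V.
      branch 1.1 (add T W, F \lnot V):
        F (\lnot (Z \to V) \leftrightarrow \lnot \lnot X): β-rule — branch into T \lnot (Z \to V), F \lnot \lnot X  //  F \lnot (Z \to V), T \lnot \lnot X.
          branch 1.1.1 (add T \lnot (Z \to V), F \lnot \lnot X):
            T \lnot (Z \to V): α-rule — add T Z, F V.
            × closes — contains both V and \lnot V.
          branch 1.1.2 (add F \lnot (Z \to V), T \lnot \lnot X):
            T \lnot \lnot X: drop double negation, giving T X.
            F \lnot (Z \to V): β-rule — branch into F Z  //  T V.
              branch 1.1.2.1 (add F Z):
                ○ open, literals {V=T, W=T, X=T, Z=F}.
              branch 1.1.2.2 (add T V):
                ○ open, literals {V=T, W=T, X=T}.
      branch 1.2 (add F W, T \lnot V):
        F (\lnot (Z \to V) \leftrightarrow \lnot \lnot X): β-rule — branch into T \lnot (Z \to V), F \lnot \lnot X  //  F \lnot (Z \to V), T \lnot \lnot X.
          branch 1.2.1 (add T \lnot (Z \to V), F \lnot \lnot X):
            T \lnot (Z \to V): α-rule — add T Z, F V.
            F \lnot \lnot X: drop double negation, giving F X.
            ○ open, literals {V=F, W=F, X=F, Z=T}.
          branch 1.2.2 (add F \lnot (Z \to V), T \lnot \lnot X):
            T \lnot \lnot X: drop double negation, giving T X.
            F \lnot (Z \to V): β-rule — branch into F Z  //  T V.
              branch 1.2.2.1 (add F Z):
                ○ open, literals {V=F, W=F, X=T, Z=F}.
              branch 1.2.2.2 (add T V):
                × closes — contains both V and \lnot V.
  branch 2 (add T \lnot (Y \land (\lnot V \to V))):
    T \lnot (Y \land (\lnot V \to V)): β-rule — branch into F Y  //  F (\lnot V \to V).
      branch 2.1 (add F Y):
        ○ open, literals {Y=F}.
      branch 2.2 (add F (\lnot V \to V)):
        F (\lnot V \to V): α-rule — add T \lnot V, F V.
        ○ open, literals {V=F}.
2 branches closed, 6 open.
Each open branch fixes some atoms; the unmentioned ones are free. Counting distinct full assignments: branch {V=T, W=T, X=T, Z=F} (Y, U) contributes 4 new; branch {V=T, W=T, X=T} (Y, Z, U) contributes 4 new; branch {V=F, W=F, X=F, Z=T} (Y, U) contributes 4 new; branch {V=F, W=F, X=T, Z=F} (Y, U) contributes 4 new; branch {Y=F} (X, Z, W, V, U) contributes 24 new; branch {V=F} (X, Y, Z, W, U) contributes 12 new. Total: 52.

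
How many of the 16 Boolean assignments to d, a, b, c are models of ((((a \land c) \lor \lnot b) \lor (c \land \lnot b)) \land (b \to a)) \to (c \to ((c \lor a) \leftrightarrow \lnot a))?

Initial set: {(((((a \land c) \lor \lnot b) \lor (c \land \lnot b)) \land (b \to a)) \to (c \to ((c \lor a) \leftrightarrow \lnot a)))}.
(((((a \land c) \lor \lnot b) \lor (c \land \lnot b)) \land (b \to a)) \to (c \to ((c \lor a) \leftrightarrow \lnot a))): β-rule — branch into \lnot ((((a \land c) \lor \lnot b) \lor (c \land \lnot b)) \land (b \to a))  //  (c \to ((c \lor a) \leftrightarrow \lnot a)).
  branch 1 (add \lnot ((((a \land c) \lor \lnot b) \lor (c \land \lnot b)) \land (b \to a))):
    \lnot ((((a \land c) \lor \lnot b) \lor (c \land \lnot b)) \land (b \to a)): β-rule — branch into \lnot (((a \land c) \lor \lnot b) \lor (c \land \lnot b))  //  \lnot (b \to a).
      branch 1.1 (add \lnot (((a \land c) \lor \lnot b) \lor (c \land \lnot b))):
        \lnot (((a \land c) \lor \lnot b) \lor (c \land \lnot b)): α-rule — add \lnot ((a \land c) \lor \lnot b), \lnot (c \land \lnot b).
        \lnot ((a \land c) \lor \lnot b): α-rule — add \lnot (a \land c), \lnot \lnot b.
        \lnot (c \land \lnot b): β-rule — branch into \lnot c  //  \lnot \lnot b.
          branch 1.1.1 (add \lnot c):
            \lnot (a \land c): β-rule — branch into \lnot a  //  \lnot c.
              branch 1.1.1.1 (add \lnot a):
                ○ open, literals {a=F, b=T, c=F}.
              branch 1.1.1.2 (add \lnot c):
                ○ open, literals {b=T, c=F}.
          branch 1.1.2 (add \lnot \lnot b):
            \lnot (a \land c): β-rule — branch into \lnot a  //  \lnot c.
              branch 1.1.2.1 (add \lnot a):
                ○ open, literals {a=F, b=T}.
              branch 1.1.2.2 (add \lnot c):
                ○ open, literals {b=T, c=F}.
      branch 1.2 (add \lnot (b \to a)):
        \lnot (b \to a): α-rule — add b, \lnot a.
        ○ open, literals {a=F, b=T}.
  branch 2 (add (c \to ((c \lor a) \leftrightarrow \lnot a))):
    (c \to ((c \lor a) \leftrightarrow \lnot a)): β-rule — branch into \lnot c  //  ((c \lor a) \leftrightarrow \lnot a).
      branch 2.1 (add \lnot c):
        ○ open, literals {c=F}.
      branch 2.2 (add ((c \lor a) \leftrightarrow \lnot a)):
        ((c \lor a) \leftrightarrow \lnot a): β-rule — branch into (c \lor a), \lnot a  //  \lnot (c \lor a), \lnot \lnot a.
          branch 2.2.1 (add (c \lor a), \lnot a):
            (c \lor a): β-rule — branch into c  //  a.
              branch 2.2.1.1 (add c):
                ○ open, literals {a=F, c=T}.
              branch 2.2.1.2 (add a):
                × closes — contains both a and \lnot a.
          branch 2.2.2 (add \lnot (c \lor a), \lnot \lnot a):
            \lnot (c \lor a): α-rule — add \lnot c, \lnot a.
            × closes — contains both a and \lnot a.
2 branches closed, 7 open.
Each open branch fixes some atoms; the unmentioned ones are free. Counting distinct full assignments: branch {a=F, b=T, c=F} (d) contributes 2 new; branch {b=T, c=F} (d, a) contributes 2 new; branch {a=F, b=T} (d, c) contributes 2 new; branch {b=T, c=F} (d, a) contributes 0 new; branch {a=F, b=T} (d, c) contributes 0 new; branch {c=F} (d, a, b) contributes 4 new; branch {a=F, c=T} (d, b) contributes 2 new. Total: 12.

12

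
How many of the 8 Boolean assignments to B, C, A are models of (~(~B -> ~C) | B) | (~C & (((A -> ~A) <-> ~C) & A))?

6

Initial set: {((~(~B -> ~C) | B) | (~C & (((A -> ~A) <-> ~C) & A)))}.
((~(~B -> ~C) | B) | (~C & (((A -> ~A) <-> ~C) & A))): β-rule — branch into (~(~B -> ~C) | B)  //  (~C & (((A -> ~A) <-> ~C) & A)).
  branch 1 (add (~(~B -> ~C) | B)):
    (~(~B -> ~C) | B): β-rule — branch into ~(~B -> ~C)  //  B.
      branch 1.1 (add ~(~B -> ~C)):
        ~(~B -> ~C): α-rule — add ~B, ~~C.
        ○ open, literals {B=false, C=true}.
      branch 1.2 (add B):
        ○ open, literals {B=true}.
  branch 2 (add (~C & (((A -> ~A) <-> ~C) & A))):
    (~C & (((A -> ~A) <-> ~C) & A)): α-rule — add ~C, (((A -> ~A) <-> ~C) & A).
    (((A -> ~A) <-> ~C) & A): α-rule — add ((A -> ~A) <-> ~C), A.
    ((A -> ~A) <-> ~C): β-rule — branch into (A -> ~A), ~C  //  ~(A -> ~A), ~~C.
      branch 2.1 (add (A -> ~A), ~C):
        (A -> ~A): β-rule — branch into ~A  //  ~A.
          branch 2.1.1 (add ~A):
            × closes — contains both A and ~A.
          branch 2.1.2 (add ~A):
            × closes — contains both A and ~A.
      branch 2.2 (add ~(A -> ~A), ~~C):
        × closes — contains both C and ~C.
3 branches closed, 2 open.
Each open branch fixes some atoms; the unmentioned ones are free. Counting distinct full assignments: branch {B=false, C=true} (A) contributes 2 new; branch {B=true} (C, A) contributes 4 new. Total: 6.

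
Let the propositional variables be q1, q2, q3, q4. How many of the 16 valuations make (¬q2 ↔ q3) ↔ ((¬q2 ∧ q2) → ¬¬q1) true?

8

Initial set: {T ((¬q2 ↔ q3) ↔ ((¬q2 ∧ q2) → ¬¬q1))}.
T ((¬q2 ↔ q3) ↔ ((¬q2 ∧ q2) → ¬¬q1)): β-rule — branch into T (¬q2 ↔ q3), T ((¬q2 ∧ q2) → ¬¬q1)  //  F (¬q2 ↔ q3), F ((¬q2 ∧ q2) → ¬¬q1).
  branch 1 (add T (¬q2 ↔ q3), T ((¬q2 ∧ q2) → ¬¬q1)):
    T (¬q2 ↔ q3): β-rule — branch into T ¬q2, T q3  //  F ¬q2, F q3.
      branch 1.1 (add T ¬q2, T q3):
        T ((¬q2 ∧ q2) → ¬¬q1): β-rule — branch into F (¬q2 ∧ q2)  //  T ¬¬q1.
          branch 1.1.1 (add F (¬q2 ∧ q2)):
            F (¬q2 ∧ q2): β-rule — branch into F ¬q2  //  F q2.
              branch 1.1.1.1 (add F ¬q2):
                × closes — contains both q2 and ¬q2.
              branch 1.1.1.2 (add F q2):
                ○ open, literals {q2=false, q3=true}.
          branch 1.1.2 (add T ¬¬q1):
            T ¬¬q1: drop double negation, giving T q1.
            ○ open, literals {q1=true, q2=false, q3=true}.
      branch 1.2 (add F ¬q2, F q3):
        T ((¬q2 ∧ q2) → ¬¬q1): β-rule — branch into F (¬q2 ∧ q2)  //  T ¬¬q1.
          branch 1.2.1 (add F (¬q2 ∧ q2)):
            F (¬q2 ∧ q2): β-rule — branch into F ¬q2  //  F q2.
              branch 1.2.1.1 (add F ¬q2):
                ○ open, literals {q2=true, q3=false}.
              branch 1.2.1.2 (add F q2):
                × closes — contains both q2 and ¬q2.
          branch 1.2.2 (add T ¬¬q1):
            T ¬¬q1: drop double negation, giving T q1.
            ○ open, literals {q1=true, q2=true, q3=false}.
  branch 2 (add F (¬q2 ↔ q3), F ((¬q2 ∧ q2) → ¬¬q1)):
    F ((¬q2 ∧ q2) → ¬¬q1): α-rule — add T (¬q2 ∧ q2), F ¬¬q1.
    T (¬q2 ∧ q2): α-rule — add T ¬q2, T q2.
    × closes — contains both q2 and ¬q2.
3 branches closed, 4 open.
Each open branch fixes some atoms; the unmentioned ones are free. Counting distinct full assignments: branch {q2=false, q3=true} (q1, q4) contributes 4 new; branch {q1=true, q2=false, q3=true} (q4) contributes 0 new; branch {q2=true, q3=false} (q1, q4) contributes 4 new; branch {q1=true, q2=true, q3=false} (q4) contributes 0 new. Total: 8.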